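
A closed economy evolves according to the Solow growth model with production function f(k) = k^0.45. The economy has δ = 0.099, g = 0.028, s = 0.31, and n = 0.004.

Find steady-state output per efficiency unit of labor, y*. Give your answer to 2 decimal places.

y* = 2.02

In steady state, investment equals break-even investment: s·k^α = (n + g + δ)·k.
Dividing both sides by k: k^(1−α) = s / (n + g + δ).
k^0.55 = 0.31 / (0.004 + 0.028 + 0.099) = 0.31 / 0.131 = 2.3664
k* = 2.3664^(1/0.55) ≈ 4.7881
y* = (k*)^α = 4.7881^0.45 ≈ 2.0234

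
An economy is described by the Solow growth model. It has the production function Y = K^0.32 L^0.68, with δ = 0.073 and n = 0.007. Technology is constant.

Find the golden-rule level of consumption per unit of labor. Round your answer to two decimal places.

At the golden rule, f'(k) = n + δ, so α·k^(α−1) = n + δ and k_gold = (α/(n + δ))^(1/(1−α)).
k_gold = (0.32/0.080)^(1/0.68) = 4.0000^1.4706 ≈ 7.6805
c_gold = f(k_gold) − (n + δ)·k_gold = 1.9201 − 0.080×7.6805 ≈ 1.3057

c_gold ≈ 1.31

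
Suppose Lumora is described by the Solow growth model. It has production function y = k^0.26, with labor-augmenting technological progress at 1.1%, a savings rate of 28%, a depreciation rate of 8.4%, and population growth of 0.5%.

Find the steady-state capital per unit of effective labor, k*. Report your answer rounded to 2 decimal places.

k* ≈ 4.02

At the steady state, Δk = 0, so s·k^α = (n + g + δ)·k.
Dividing both sides by k: k^(1−α) = s / (n + g + δ).
k^0.74 = 0.28 / (0.005 + 0.011 + 0.084) = 0.28 / 0.100 = 2.8000
k* = 2.8000^(1/0.74) ≈ 4.0204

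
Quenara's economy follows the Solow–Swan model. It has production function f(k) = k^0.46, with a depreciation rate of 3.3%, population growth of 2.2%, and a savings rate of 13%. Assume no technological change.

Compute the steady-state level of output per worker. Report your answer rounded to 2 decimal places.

Steady state requires s·f(k) = (n + δ)·k, i.e. s·k^α = (n + δ)·k.
Rearranging, k^(1−α) = s / (n + δ).
k^0.54 = 0.13 / (0.022 + 0.033) = 0.13 / 0.055 = 2.3636
k* = 2.3636^(1/0.54) ≈ 4.9182
y* = (k*)^α = 4.9182^0.46 ≈ 2.0808

y* = 2.08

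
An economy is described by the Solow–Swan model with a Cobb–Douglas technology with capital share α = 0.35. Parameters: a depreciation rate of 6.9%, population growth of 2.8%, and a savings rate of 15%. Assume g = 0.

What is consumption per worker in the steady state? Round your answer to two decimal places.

In steady state, investment equals break-even investment: s·k^α = (n + δ)·k.
Rearranging, k^(1−α) = s / (n + δ).
k^0.65 = 0.15 / (0.028 + 0.069) = 0.15 / 0.097 = 1.5464
k* = 1.5464^(1/0.65) ≈ 1.9555
y* = (k*)^α = 1.9555^0.35 ≈ 1.2646
c* = (1 − s)·y* = (1 − 0.15) × 1.2646 ≈ 1.0749

c* ≈ 1.07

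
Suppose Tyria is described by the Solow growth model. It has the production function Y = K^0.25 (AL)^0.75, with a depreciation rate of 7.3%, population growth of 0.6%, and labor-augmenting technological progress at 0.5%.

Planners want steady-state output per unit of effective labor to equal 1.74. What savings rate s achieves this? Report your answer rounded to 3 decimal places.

s ≈ 0.443

In steady state, investment equals break-even investment: s·k^α = (n + g + δ)·k.
Since y* = [s/(n + g + δ)]^(α/(1−α)), we have s/(n + g + δ) = (y*)^((1−α)/α) = 1.74^3 = 5.2680.
Therefore s = 5.2680 × (n + g + δ) = 5.2680 × 0.084 = 0.4425.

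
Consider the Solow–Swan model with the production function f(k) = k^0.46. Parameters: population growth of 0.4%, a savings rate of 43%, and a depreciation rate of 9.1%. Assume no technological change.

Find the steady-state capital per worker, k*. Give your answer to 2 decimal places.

k* = 16.38

Steady state requires s·f(k) = (n + δ)·k, i.e. s·k^α = (n + δ)·k.
Rearranging, k^(1−α) = s / (n + δ).
k^0.54 = 0.43 / (0.004 + 0.091) = 0.43 / 0.095 = 4.5263
k* = 4.5263^(1/0.54) ≈ 16.3810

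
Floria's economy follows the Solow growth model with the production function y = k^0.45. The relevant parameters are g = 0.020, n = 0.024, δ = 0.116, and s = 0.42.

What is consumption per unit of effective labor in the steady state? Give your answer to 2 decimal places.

At the steady state, Δk = 0, so s·k^α = (n + g + δ)·k.
Dividing both sides by k: k^(1−α) = s / (n + g + δ).
k^0.55 = 0.42 / (0.024 + 0.020 + 0.116) = 0.42 / 0.160 = 2.6250
k* = 2.6250^(1/0.55) ≈ 5.7817
y* = (k*)^α = 5.7817^0.45 ≈ 2.2025
c* = (1 − s)·y* = (1 − 0.42) × 2.2025 ≈ 1.2775

c* = 1.28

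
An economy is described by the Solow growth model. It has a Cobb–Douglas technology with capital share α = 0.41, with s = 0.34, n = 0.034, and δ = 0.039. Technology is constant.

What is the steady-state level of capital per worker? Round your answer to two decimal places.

k* ≈ 13.57

In steady state, investment equals break-even investment: s·k^α = (n + δ)·k.
Rearranging, k^(1−α) = s / (n + δ).
k^0.59 = 0.34 / (0.034 + 0.039) = 0.34 / 0.073 = 4.6575
k* = 4.6575^(1/0.59) ≈ 13.5663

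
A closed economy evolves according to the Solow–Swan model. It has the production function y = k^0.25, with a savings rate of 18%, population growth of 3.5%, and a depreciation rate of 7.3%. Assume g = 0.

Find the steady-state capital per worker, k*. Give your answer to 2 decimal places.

At the steady state, Δk = 0, so s·k^α = (n + δ)·k.
Rearranging, k^(1−α) = s / (n + δ).
k^0.75 = 0.18 / (0.035 + 0.073) = 0.18 / 0.108 = 1.6667
k* = 1.6667^(1/0.75) ≈ 1.9761

k* = 1.98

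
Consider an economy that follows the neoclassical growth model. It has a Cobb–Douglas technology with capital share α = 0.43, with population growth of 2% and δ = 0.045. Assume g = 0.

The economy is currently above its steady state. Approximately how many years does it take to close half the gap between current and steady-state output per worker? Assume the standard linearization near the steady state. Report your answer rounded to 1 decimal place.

Near the steady state the convergence rate is λ = (1 − α)(n + δ).
λ = (1 − 0.43) × 0.065 = 0.57 × 0.065 = 0.03705
Half-life = ln 2 / λ = 0.6931 / 0.03705 ≈ 18.71 years

half-life ≈ 18.7 years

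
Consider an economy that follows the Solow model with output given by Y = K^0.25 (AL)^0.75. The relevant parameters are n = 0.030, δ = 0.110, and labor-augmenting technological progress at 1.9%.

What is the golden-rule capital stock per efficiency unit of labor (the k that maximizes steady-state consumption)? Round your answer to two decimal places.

The golden rule sets f'(k) = n + g + δ, i.e. α·k^(α−1) = n + g + δ.
So k^(1−α) = α / (n + g + δ) = 0.25 / 0.159 = 1.5723.
k_gold = 1.5723^(1/0.75) ≈ 1.8283

k_gold ≈ 1.83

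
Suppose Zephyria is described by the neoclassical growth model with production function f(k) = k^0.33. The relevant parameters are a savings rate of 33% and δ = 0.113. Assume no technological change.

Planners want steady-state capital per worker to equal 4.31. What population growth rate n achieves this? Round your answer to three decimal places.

Steady state requires s·f(k) = (n + δ)·k, i.e. s·k^α = (n + δ)·k.
So s / (n + δ) = (k*)^(1−α) = 4.31^0.67 = 2.6613.
Therefore n + δ = s / 2.6613 = 0.33 / 2.6613 = 0.1240, so n = 0.1240 − 0.113 = 0.0110.

n ≈ 0.011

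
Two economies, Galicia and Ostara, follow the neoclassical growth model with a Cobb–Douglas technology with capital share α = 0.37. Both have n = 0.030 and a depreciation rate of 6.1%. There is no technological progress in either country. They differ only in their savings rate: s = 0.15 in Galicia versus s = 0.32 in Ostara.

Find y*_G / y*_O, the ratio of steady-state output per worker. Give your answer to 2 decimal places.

ratio ≈ 0.64

Steady-state y* = [s/(n + δ)]^(α/(1−α)), so the ratio is [ (s_G/(n + δ)_G) / (s_O/(n + δ)_O) ]^0.5873.
s_G/(n + δ)_G = 0.15/0.091 = 1.6484; s_O/(n + δ)_O = 0.32/0.091 = 3.5165.
Ratio = (1.6484/3.5165)^0.5873 = 0.4688^0.5873 ≈ 0.6409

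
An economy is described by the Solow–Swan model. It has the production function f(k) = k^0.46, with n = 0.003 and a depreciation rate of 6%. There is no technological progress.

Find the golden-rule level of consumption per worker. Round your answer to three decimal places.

c_gold ≈ 2.937

At the golden rule, f'(k) = n + δ, so α·k^(α−1) = n + δ and k_gold = (α/(n + δ))^(1/(1−α)).
k_gold = (0.46/0.063)^(1/0.54) = 7.3016^1.8519 ≈ 39.7159
c_gold = f(k_gold) − (n + δ)·k_gold = 5.4391 − 0.063×39.7159 ≈ 2.9370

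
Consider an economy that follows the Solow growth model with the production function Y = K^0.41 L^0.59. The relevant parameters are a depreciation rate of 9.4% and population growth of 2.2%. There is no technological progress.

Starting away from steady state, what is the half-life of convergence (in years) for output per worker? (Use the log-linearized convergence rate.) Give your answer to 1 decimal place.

Near the steady state the convergence rate is λ = (1 − α)(n + δ).
λ = (1 − 0.41) × 0.116 = 0.59 × 0.116 = 0.06844
Half-life = ln 2 / λ = 0.6931 / 0.06844 ≈ 10.13 years

about 10.1 years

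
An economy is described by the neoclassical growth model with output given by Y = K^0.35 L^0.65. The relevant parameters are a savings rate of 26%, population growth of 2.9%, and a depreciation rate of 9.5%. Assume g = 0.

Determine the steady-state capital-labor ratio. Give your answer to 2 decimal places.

In steady state, investment equals break-even investment: s·k^α = (n + δ)·k.
Dividing both sides by k: k^(1−α) = s / (n + δ).
k^0.65 = 0.26 / (0.029 + 0.095) = 0.26 / 0.124 = 2.0968
k* = 2.0968^(1/0.65) ≈ 3.1239

k* = 3.12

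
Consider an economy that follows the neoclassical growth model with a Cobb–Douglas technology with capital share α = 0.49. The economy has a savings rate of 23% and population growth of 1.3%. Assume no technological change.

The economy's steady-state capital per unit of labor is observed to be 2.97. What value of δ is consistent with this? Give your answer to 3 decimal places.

δ ≈ 0.119

In steady state, investment equals break-even investment: s·k^α = (n + δ)·k.
So s / (n + δ) = (k*)^(1−α) = 2.97^0.51 = 1.7422.
Therefore n + δ = s / 1.7422 = 0.23 / 1.7422 = 0.1320, so δ = 0.1320 − 0.013 = 0.1190.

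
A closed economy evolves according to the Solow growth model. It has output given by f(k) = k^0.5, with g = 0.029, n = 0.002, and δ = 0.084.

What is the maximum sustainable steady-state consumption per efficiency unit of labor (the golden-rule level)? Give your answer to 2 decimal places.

c_gold ≈ 2.17

At the golden rule, f'(k) = n + g + δ, so α·k^(α−1) = n + g + δ and k_gold = (α/(n + g + δ))^(1/(1−α)).
k_gold = (0.5/0.115)^(1/0.5) = 4.3478^2 ≈ 18.9034
c_gold = f(k_gold) − (n + g + δ)·k_gold = 4.3478 − 0.115×18.9034 ≈ 2.1739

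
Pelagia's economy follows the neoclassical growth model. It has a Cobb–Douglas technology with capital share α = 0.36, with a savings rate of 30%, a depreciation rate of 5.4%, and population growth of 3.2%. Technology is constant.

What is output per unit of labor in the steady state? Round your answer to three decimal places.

y* ≈ 2.019

In steady state, investment equals break-even investment: s·k^α = (n + δ)·k.
Rearranging, k^(1−α) = s / (n + δ).
k^0.64 = 0.30 / (0.032 + 0.054) = 0.30 / 0.086 = 3.4884
k* = 3.4884^(1/0.64) ≈ 7.0446
y* = (k*)^α = 7.0446^0.36 ≈ 2.0194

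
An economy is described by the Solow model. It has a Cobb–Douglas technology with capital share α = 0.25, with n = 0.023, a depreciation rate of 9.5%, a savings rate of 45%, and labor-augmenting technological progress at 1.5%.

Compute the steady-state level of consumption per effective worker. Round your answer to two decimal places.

c* = 0.83

Steady state requires s·f(k) = (n + g + δ)·k, i.e. s·k^α = (n + g + δ)·k.
Rearranging, k^(1−α) = s / (n + g + δ).
k^0.75 = 0.45 / (0.023 + 0.015 + 0.095) = 0.45 / 0.133 = 3.3835
k* = 3.3835^(1/0.75) ≈ 5.0795
y* = (k*)^α = 5.0795^0.25 ≈ 1.5013
c* = (1 − s)·y* = (1 − 0.45) × 1.5013 ≈ 0.8257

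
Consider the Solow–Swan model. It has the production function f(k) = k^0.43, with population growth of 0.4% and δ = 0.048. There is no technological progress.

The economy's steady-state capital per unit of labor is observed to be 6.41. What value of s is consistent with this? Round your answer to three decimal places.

Steady state requires s·f(k) = (n + δ)·k, i.e. s·k^α = (n + δ)·k.
So s / (n + δ) = (k*)^(1−α) = 6.41^0.57 = 2.8834.
Therefore s = 2.8834 × (n + δ) = 2.8834 × 0.052 = 0.1499.

s ≈ 0.150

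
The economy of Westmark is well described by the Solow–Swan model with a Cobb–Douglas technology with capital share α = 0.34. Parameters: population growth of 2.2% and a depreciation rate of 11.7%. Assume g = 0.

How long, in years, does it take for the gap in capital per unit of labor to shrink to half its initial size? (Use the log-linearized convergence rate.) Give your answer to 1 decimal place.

about 7.6 years

Near the steady state the convergence rate is λ = (1 − α)(n + δ).
λ = (1 − 0.34) × 0.139 = 0.66 × 0.139 = 0.09174
Half-life = ln 2 / λ = 0.6931 / 0.09174 ≈ 7.56 years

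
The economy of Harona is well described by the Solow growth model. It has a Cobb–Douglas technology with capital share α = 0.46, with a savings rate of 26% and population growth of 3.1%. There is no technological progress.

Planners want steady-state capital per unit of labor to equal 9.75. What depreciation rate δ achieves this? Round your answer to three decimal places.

δ ≈ 0.045

Steady state requires s·f(k) = (n + δ)·k, i.e. s·k^α = (n + δ)·k.
So s / (n + δ) = (k*)^(1−α) = 9.75^0.54 = 3.4203.
Therefore n + δ = s / 3.4203 = 0.26 / 3.4203 = 0.0760, so δ = 0.0760 − 0.031 = 0.0450.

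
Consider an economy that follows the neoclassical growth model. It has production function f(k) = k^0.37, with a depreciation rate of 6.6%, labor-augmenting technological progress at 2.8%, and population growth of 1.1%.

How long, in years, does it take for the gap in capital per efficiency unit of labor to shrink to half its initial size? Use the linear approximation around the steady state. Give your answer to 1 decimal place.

half-life ≈ 10.5 years

Near the steady state the convergence rate is λ = (1 − α)(n + g + δ).
λ = (1 − 0.37) × 0.105 = 0.63 × 0.105 = 0.06615
Half-life = ln 2 / λ = 0.6931 / 0.06615 ≈ 10.48 years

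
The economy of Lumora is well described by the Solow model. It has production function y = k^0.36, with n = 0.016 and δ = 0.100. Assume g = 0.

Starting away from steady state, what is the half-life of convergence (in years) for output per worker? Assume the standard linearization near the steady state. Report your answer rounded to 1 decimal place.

t_½ ≈ 9.3 years

Near the steady state the convergence rate is λ = (1 − α)(n + δ).
λ = (1 − 0.36) × 0.116 = 0.64 × 0.116 = 0.07424
Half-life = ln 2 / λ = 0.6931 / 0.07424 ≈ 9.34 years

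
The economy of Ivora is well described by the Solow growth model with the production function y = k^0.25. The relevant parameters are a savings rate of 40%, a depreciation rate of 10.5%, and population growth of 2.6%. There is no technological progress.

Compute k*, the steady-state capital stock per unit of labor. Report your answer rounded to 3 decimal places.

In steady state, investment equals break-even investment: s·k^α = (n + δ)·k.
Dividing both sides by k: k^(1−α) = s / (n + δ).
k^0.75 = 0.40 / (0.026 + 0.105) = 0.40 / 0.131 = 3.0534
k* = 3.0534^(1/0.75) ≈ 4.4297

k* ≈ 4.430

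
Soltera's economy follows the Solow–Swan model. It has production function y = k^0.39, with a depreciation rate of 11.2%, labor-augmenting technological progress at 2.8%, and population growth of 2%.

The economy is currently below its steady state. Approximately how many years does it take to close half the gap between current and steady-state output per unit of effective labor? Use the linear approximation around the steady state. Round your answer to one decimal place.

Near the steady state the convergence rate is λ = (1 − α)(n + g + δ).
λ = (1 − 0.39) × 0.160 = 0.61 × 0.160 = 0.0976
Half-life = ln 2 / λ = 0.6931 / 0.0976 ≈ 7.10 years

about 7.1 years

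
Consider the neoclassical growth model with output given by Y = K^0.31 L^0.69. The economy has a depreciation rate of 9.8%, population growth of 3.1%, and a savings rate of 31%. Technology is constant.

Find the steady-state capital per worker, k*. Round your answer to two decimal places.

In steady state, investment equals break-even investment: s·k^α = (n + δ)·k.
Rearranging, k^(1−α) = s / (n + δ).
k^0.69 = 0.31 / (0.031 + 0.098) = 0.31 / 0.129 = 2.4031
k* = 2.4031^(1/0.69) ≈ 3.5632

k* = 3.56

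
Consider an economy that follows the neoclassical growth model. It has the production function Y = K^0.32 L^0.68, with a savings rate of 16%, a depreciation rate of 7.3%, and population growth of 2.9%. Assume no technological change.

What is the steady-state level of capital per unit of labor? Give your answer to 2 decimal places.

At the steady state, Δk = 0, so s·k^α = (n + δ)·k.
Rearranging, k^(1−α) = s / (n + δ).
k^0.68 = 0.16 / (0.029 + 0.073) = 0.16 / 0.102 = 1.5686
k* = 1.5686^(1/0.68) ≈ 1.9387

k* = 1.94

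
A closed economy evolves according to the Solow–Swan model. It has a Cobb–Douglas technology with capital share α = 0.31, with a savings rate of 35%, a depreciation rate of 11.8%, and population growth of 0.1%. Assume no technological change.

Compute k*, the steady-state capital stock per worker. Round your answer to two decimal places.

In steady state, investment equals break-even investment: s·k^α = (n + δ)·k.
Rearranging, k^(1−α) = s / (n + δ).
k^0.69 = 0.35 / (0.001 + 0.118) = 0.35 / 0.119 = 2.9412
k* = 2.9412^(1/0.69) ≈ 4.7755

k* ≈ 4.78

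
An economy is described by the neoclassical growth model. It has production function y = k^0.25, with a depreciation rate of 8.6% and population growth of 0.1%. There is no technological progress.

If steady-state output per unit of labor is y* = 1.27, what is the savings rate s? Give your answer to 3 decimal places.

s ≈ 0.178

At the steady state, Δk = 0, so s·k^α = (n + δ)·k.
Since y* = [s/(n + δ)]^(α/(1−α)), we have s/(n + δ) = (y*)^((1−α)/α) = 1.27^3 = 2.0484.
Therefore s = 2.0484 × (n + δ) = 2.0484 × 0.087 = 0.1782.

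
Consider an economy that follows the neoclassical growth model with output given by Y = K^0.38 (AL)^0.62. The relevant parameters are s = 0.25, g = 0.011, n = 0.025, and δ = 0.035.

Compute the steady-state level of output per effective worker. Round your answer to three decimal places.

At the steady state, Δk = 0, so s·k^α = (n + g + δ)·k.
Rearranging, k^(1−α) = s / (n + g + δ).
k^0.62 = 0.25 / (0.025 + 0.011 + 0.035) = 0.25 / 0.071 = 3.5211
k* = 3.5211^(1/0.62) ≈ 7.6162
y* = (k*)^α = 7.6162^0.38 ≈ 2.1630

y* = 2.163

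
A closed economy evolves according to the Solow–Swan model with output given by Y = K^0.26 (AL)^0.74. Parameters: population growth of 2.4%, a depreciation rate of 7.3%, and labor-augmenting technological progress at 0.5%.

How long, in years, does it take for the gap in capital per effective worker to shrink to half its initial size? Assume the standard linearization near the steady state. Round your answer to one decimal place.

Near the steady state the convergence rate is λ = (1 − α)(n + g + δ).
λ = (1 − 0.26) × 0.102 = 0.74 × 0.102 = 0.07548
Half-life = ln 2 / λ = 0.6931 / 0.07548 ≈ 9.18 years

t_½ ≈ 9.2 years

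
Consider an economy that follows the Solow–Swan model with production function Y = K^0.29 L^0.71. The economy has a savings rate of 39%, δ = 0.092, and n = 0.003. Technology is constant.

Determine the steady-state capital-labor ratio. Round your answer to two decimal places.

k* = 7.31

At the steady state, Δk = 0, so s·k^α = (n + δ)·k.
Rearranging, k^(1−α) = s / (n + δ).
k^0.71 = 0.39 / (0.003 + 0.092) = 0.39 / 0.095 = 4.1053
k* = 4.1053^(1/0.71) ≈ 7.3091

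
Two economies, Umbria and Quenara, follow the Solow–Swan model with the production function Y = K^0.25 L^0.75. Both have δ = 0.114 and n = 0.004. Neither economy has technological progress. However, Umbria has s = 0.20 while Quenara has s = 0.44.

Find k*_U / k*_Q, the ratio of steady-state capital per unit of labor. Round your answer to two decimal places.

ratio ≈ 0.35

Steady-state k* = [s/(n + δ)]^(1/(1−α)), so the ratio is [ (s_U/(n + δ)_U) / (s_Q/(n + δ)_Q) ]^1.3333.
s_U/(n + δ)_U = 0.20/0.118 = 1.6949; s_Q/(n + δ)_Q = 0.44/0.118 = 3.7288.
Ratio = (1.6949/3.7288)^1.3333 = 0.4545^1.3333 ≈ 0.3495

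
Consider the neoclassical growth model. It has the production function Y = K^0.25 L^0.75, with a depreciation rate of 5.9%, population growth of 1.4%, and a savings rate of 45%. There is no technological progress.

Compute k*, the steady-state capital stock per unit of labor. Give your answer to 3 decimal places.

k* ≈ 11.303

At the steady state, Δk = 0, so s·k^α = (n + δ)·k.
Rearranging, k^(1−α) = s / (n + δ).
k^0.75 = 0.45 / (0.014 + 0.059) = 0.45 / 0.073 = 6.1644
k* = 6.1644^(1/0.75) ≈ 11.3028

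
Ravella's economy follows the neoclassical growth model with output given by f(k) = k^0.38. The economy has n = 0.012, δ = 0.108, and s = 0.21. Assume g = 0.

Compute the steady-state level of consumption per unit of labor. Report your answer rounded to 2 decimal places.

At the steady state, Δk = 0, so s·k^α = (n + δ)·k.
Dividing both sides by k: k^(1−α) = s / (n + δ).
k^0.62 = 0.21 / (0.012 + 0.108) = 0.21 / 0.120 = 1.7500
k* = 1.7500^(1/0.62) ≈ 2.4660
y* = (k*)^α = 2.4660^0.38 ≈ 1.4092
c* = (1 − s)·y* = (1 − 0.21) × 1.4092 ≈ 1.1133

c* ≈ 1.11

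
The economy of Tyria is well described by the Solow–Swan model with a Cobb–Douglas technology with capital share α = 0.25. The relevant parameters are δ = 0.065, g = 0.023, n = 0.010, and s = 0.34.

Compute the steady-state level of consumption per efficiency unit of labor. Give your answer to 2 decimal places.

In steady state, investment equals break-even investment: s·k^α = (n + g + δ)·k.
Rearranging, k^(1−α) = s / (n + g + δ).
k^0.75 = 0.34 / (0.010 + 0.023 + 0.065) = 0.34 / 0.098 = 3.4694
k* = 3.4694^(1/0.75) ≈ 5.2522
y* = (k*)^α = 5.2522^0.25 ≈ 1.5139
c* = (1 − s)·y* = (1 − 0.34) × 1.5139 ≈ 0.9992

c* ≈ 1.00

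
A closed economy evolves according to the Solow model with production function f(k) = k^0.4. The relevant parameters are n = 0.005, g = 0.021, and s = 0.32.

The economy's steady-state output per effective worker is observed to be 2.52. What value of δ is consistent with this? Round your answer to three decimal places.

δ ≈ 0.054

At the steady state, Δk = 0, so s·k^α = (n + g + δ)·k.
Since y* = [s/(n + g + δ)]^(α/(1−α)), we have s/(n + g + δ) = (y*)^((1−α)/α) = 2.52^1.5 = 4.0004.
Therefore n + g + δ = s / 4.0004 = 0.32 / 4.0004 = 0.0800, so δ = 0.0800 − 0.026 = 0.0540.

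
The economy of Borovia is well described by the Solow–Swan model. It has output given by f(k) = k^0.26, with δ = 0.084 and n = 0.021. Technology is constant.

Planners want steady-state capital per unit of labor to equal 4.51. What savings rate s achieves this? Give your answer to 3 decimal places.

At the steady state, Δk = 0, so s·k^α = (n + δ)·k.
So s / (n + δ) = (k*)^(1−α) = 4.51^0.74 = 3.0485.
Therefore s = 3.0485 × (n + δ) = 3.0485 × 0.105 = 0.3201.

s ≈ 0.320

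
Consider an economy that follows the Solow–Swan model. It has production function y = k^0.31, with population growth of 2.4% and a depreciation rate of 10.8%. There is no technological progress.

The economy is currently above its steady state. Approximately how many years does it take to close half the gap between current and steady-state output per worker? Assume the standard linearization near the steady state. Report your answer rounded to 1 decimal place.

about 7.6 years

Near the steady state the convergence rate is λ = (1 − α)(n + δ).
λ = (1 − 0.31) × 0.132 = 0.69 × 0.132 = 0.09108
Half-life = ln 2 / λ = 0.6931 / 0.09108 ≈ 7.61 years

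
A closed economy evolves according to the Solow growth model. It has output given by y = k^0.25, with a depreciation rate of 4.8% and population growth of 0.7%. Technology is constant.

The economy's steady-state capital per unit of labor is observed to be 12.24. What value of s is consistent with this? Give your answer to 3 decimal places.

s ≈ 0.360

Steady state requires s·f(k) = (n + δ)·k, i.e. s·k^α = (n + δ)·k.
So s / (n + δ) = (k*)^(1−α) = 12.24^0.75 = 6.5439.
Therefore s = 6.5439 × (n + δ) = 6.5439 × 0.055 = 0.3599.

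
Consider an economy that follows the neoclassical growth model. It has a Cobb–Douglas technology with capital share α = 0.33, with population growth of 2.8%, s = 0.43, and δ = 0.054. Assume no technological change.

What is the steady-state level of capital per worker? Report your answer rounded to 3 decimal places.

At the steady state, Δk = 0, so s·k^α = (n + δ)·k.
Dividing both sides by k: k^(1−α) = s / (n + δ).
k^0.67 = 0.43 / (0.028 + 0.054) = 0.43 / 0.082 = 5.2439
k* = 5.2439^(1/0.67) ≈ 11.8607

k* ≈ 11.861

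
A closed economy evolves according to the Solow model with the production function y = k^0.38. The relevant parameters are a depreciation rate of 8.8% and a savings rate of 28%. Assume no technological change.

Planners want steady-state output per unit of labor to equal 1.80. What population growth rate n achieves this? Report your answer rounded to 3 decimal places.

n ≈ 0.019

In steady state, investment equals break-even investment: s·k^α = (n + δ)·k.
Since y* = [s/(n + δ)]^(α/(1−α)), we have s/(n + δ) = (y*)^((1−α)/α) = 1.80^1.6316 = 2.6092.
Therefore n + δ = s / 2.6092 = 0.28 / 2.6092 = 0.1073, so n = 0.1073 − 0.088 = 0.0193.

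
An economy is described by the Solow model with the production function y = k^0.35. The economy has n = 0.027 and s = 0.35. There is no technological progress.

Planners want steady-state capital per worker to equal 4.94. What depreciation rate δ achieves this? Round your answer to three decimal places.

At the steady state, Δk = 0, so s·k^α = (n + δ)·k.
So s / (n + δ) = (k*)^(1−α) = 4.94^0.65 = 2.8244.
Therefore n + δ = s / 2.8244 = 0.35 / 2.8244 = 0.1239, so δ = 0.1239 − 0.027 = 0.0969.

δ ≈ 0.097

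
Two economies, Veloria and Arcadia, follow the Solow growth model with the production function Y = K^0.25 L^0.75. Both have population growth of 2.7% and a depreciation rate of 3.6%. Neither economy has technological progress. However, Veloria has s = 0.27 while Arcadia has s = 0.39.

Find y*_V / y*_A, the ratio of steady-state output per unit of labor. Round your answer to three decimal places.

Steady-state y* = [s/(n + δ)]^(α/(1−α)), so the ratio is [ (s_V/(n + δ)_V) / (s_A/(n + δ)_A) ]^0.3333.
s_V/(n + δ)_V = 0.27/0.063 = 4.2857; s_A/(n + δ)_A = 0.39/0.063 = 6.1905.
Ratio = (4.2857/6.1905)^0.3333 = 0.6923^0.3333 ≈ 0.8846

y*_V / y*_A ≈ 0.885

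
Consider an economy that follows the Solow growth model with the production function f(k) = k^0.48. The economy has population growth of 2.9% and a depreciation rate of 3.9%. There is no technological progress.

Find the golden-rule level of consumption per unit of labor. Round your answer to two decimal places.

At the golden rule, f'(k) = n + δ, so α·k^(α−1) = n + δ and k_gold = (α/(n + δ))^(1/(1−α)).
k_gold = (0.48/0.068)^(1/0.52) = 7.0588^1.9231 ≈ 42.8740
c_gold = f(k_gold) − (n + δ)·k_gold = 6.0737 − 0.068×42.8740 ≈ 3.1583

c_gold ≈ 3.16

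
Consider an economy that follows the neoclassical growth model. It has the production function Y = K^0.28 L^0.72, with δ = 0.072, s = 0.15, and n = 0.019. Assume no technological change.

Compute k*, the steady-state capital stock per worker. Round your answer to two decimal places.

At the steady state, Δk = 0, so s·k^α = (n + δ)·k.
Rearranging, k^(1−α) = s / (n + δ).
k^0.72 = 0.15 / (0.019 + 0.072) = 0.15 / 0.091 = 1.6484
k* = 1.6484^(1/0.72) ≈ 2.0021

k* ≈ 2.00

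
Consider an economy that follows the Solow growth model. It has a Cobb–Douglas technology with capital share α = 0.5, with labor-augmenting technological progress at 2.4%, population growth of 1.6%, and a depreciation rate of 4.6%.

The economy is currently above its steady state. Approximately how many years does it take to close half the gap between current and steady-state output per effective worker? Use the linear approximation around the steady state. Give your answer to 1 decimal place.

Near the steady state the convergence rate is λ = (1 − α)(n + g + δ).
λ = (1 − 0.5) × 0.086 = 0.5 × 0.086 = 0.0430
Half-life = ln 2 / λ = 0.6931 / 0.0430 ≈ 16.12 years

about 16.1 years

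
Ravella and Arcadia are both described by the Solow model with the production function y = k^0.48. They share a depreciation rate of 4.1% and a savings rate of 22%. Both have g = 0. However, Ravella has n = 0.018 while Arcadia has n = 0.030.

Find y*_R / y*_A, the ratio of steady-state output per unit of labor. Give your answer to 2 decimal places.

Steady-state y* = [s/(n + δ)]^(α/(1−α)), so the ratio is [ (s_R/(n + δ)_R) / (s_A/(n + δ)_A) ]^0.9231.
s_R/(n + δ)_R = 0.22/0.059 = 3.7288; s_A/(n + δ)_A = 0.22/0.071 = 3.0986.
Ratio = (3.7288/3.0986)^0.9231 = 1.2034^0.9231 ≈ 1.1864

y*_R / y*_A ≈ 1.19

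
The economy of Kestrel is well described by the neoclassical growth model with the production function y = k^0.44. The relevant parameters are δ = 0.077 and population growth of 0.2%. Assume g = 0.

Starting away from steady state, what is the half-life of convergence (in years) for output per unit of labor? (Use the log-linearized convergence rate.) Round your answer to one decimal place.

t_½ ≈ 15.7 years

Near the steady state the convergence rate is λ = (1 − α)(n + δ).
λ = (1 − 0.44) × 0.079 = 0.56 × 0.079 = 0.04424
Half-life = ln 2 / λ = 0.6931 / 0.04424 ≈ 15.67 years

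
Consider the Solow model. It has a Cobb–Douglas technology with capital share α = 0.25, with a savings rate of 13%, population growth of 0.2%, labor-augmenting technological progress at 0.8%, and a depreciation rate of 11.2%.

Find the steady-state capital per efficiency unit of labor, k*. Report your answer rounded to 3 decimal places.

k* ≈ 1.088

At the steady state, Δk = 0, so s·k^α = (n + g + δ)·k.
Rearranging, k^(1−α) = s / (n + g + δ).
k^0.75 = 0.13 / (0.002 + 0.008 + 0.112) = 0.13 / 0.122 = 1.0656
k* = 1.0656^(1/0.75) ≈ 1.0884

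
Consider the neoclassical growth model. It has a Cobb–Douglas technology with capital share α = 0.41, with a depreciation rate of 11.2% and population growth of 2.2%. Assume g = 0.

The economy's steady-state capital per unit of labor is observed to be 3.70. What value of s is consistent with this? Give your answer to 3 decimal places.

In steady state, investment equals break-even investment: s·k^α = (n + δ)·k.
So s / (n + δ) = (k*)^(1−α) = 3.70^0.59 = 2.1639.
Therefore s = 2.1639 × (n + δ) = 2.1639 × 0.134 = 0.2900.

s ≈ 0.290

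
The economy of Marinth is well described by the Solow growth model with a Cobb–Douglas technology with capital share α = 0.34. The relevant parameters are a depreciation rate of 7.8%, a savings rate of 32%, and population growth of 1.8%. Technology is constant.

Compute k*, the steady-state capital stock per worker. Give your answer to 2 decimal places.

At the steady state, Δk = 0, so s·k^α = (n + δ)·k.
Dividing both sides by k: k^(1−α) = s / (n + δ).
k^0.66 = 0.32 / (0.018 + 0.078) = 0.32 / 0.096 = 3.3333
k* = 3.3333^(1/0.66) ≈ 6.1977

k* ≈ 6.20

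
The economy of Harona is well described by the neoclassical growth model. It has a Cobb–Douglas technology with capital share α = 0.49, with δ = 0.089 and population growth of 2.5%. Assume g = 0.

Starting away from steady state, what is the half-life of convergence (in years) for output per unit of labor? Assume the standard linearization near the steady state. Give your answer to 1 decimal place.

about 11.9 years

Near the steady state the convergence rate is λ = (1 − α)(n + δ).
λ = (1 − 0.49) × 0.114 = 0.51 × 0.114 = 0.05814
Half-life = ln 2 / λ = 0.6931 / 0.05814 ≈ 11.92 years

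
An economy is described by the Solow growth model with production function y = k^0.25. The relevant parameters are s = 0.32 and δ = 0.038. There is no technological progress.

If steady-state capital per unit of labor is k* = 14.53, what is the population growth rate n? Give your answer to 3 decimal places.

Steady state requires s·f(k) = (n + δ)·k, i.e. s·k^α = (n + δ)·k.
So s / (n + δ) = (k*)^(1−α) = 14.53^0.75 = 7.4422.
Therefore n + δ = s / 7.4422 = 0.32 / 7.4422 = 0.0430, so n = 0.0430 − 0.038 = 0.0050.

n ≈ 0.005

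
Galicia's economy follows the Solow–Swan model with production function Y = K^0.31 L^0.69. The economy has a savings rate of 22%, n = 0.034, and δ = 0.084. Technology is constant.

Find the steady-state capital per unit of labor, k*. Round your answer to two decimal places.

Steady state requires s·f(k) = (n + δ)·k, i.e. s·k^α = (n + δ)·k.
Dividing both sides by k: k^(1−α) = s / (n + δ).
k^0.69 = 0.22 / (0.034 + 0.084) = 0.22 / 0.118 = 1.8644
k* = 1.8644^(1/0.69) ≈ 2.4665

k* ≈ 2.47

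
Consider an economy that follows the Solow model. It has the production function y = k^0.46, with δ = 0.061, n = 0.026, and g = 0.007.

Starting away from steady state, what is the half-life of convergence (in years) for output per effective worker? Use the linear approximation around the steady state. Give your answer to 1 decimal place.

Near the steady state the convergence rate is λ = (1 − α)(n + g + δ).
λ = (1 − 0.46) × 0.094 = 0.54 × 0.094 = 0.05076
Half-life = ln 2 / λ = 0.6931 / 0.05076 ≈ 13.65 years

t_½ ≈ 13.7 years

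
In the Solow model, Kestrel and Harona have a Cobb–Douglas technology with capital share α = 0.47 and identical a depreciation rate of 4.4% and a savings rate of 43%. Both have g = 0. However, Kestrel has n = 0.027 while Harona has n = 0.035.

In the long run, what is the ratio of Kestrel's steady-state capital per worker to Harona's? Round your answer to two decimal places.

Steady-state k* = [s/(n + δ)]^(1/(1−α)), so the ratio is [ (s_K/(n + δ)_K) / (s_H/(n + δ)_H) ]^1.8868.
s_K/(n + δ)_K = 0.43/0.071 = 6.0563; s_H/(n + δ)_H = 0.43/0.079 = 5.4430.
Ratio = (6.0563/5.4430)^1.8868 = 1.1127^1.8868 ≈ 1.2232

k*_K / k*_H ≈ 1.22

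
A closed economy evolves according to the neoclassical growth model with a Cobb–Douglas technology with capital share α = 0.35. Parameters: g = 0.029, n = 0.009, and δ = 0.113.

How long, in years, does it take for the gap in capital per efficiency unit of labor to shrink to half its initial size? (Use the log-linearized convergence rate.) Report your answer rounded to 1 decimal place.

t_½ ≈ 7.1 years

Near the steady state the convergence rate is λ = (1 − α)(n + g + δ).
λ = (1 − 0.35) × 0.151 = 0.65 × 0.151 = 0.09815
Half-life = ln 2 / λ = 0.6931 / 0.09815 ≈ 7.06 years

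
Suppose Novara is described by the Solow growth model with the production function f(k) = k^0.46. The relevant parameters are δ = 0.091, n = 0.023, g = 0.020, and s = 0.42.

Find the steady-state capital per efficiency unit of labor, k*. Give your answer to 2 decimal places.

k* = 8.29

In steady state, investment equals break-even investment: s·k^α = (n + g + δ)·k.
Dividing both sides by k: k^(1−α) = s / (n + g + δ).
k^0.54 = 0.42 / (0.023 + 0.020 + 0.091) = 0.42 / 0.134 = 3.1343
k* = 3.1343^(1/0.54) ≈ 8.2943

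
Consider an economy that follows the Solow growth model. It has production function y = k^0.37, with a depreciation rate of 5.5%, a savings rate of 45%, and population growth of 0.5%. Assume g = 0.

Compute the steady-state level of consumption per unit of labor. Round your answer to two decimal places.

Steady state requires s·f(k) = (n + δ)·k, i.e. s·k^α = (n + δ)·k.
Dividing both sides by k: k^(1−α) = s / (n + δ).
k^0.63 = 0.45 / (0.005 + 0.055) = 0.45 / 0.060 = 7.5000
k* = 7.5000^(1/0.63) ≈ 24.4899
y* = (k*)^α = 24.4899^0.37 ≈ 3.2653
c* = (1 − s)·y* = (1 − 0.45) × 3.2653 ≈ 1.7959

c* ≈ 1.80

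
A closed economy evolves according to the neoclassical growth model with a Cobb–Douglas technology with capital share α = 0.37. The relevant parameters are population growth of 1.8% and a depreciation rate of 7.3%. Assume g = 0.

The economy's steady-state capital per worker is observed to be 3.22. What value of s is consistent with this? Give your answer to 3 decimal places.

Steady state requires s·f(k) = (n + δ)·k, i.e. s·k^α = (n + δ)·k.
So s / (n + δ) = (k*)^(1−α) = 3.22^0.63 = 2.0891.
Therefore s = 2.0891 × (n + δ) = 2.0891 × 0.091 = 0.1901.

s ≈ 0.190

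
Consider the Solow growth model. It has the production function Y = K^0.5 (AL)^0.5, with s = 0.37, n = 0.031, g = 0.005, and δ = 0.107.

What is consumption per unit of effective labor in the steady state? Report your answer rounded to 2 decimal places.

In steady state, investment equals break-even investment: s·k^α = (n + g + δ)·k.
Rearranging, k^(1−α) = s / (n + g + δ).
k^0.5 = 0.37 / (0.031 + 0.005 + 0.107) = 0.37 / 0.143 = 2.5874
k* = 2.5874^(1/0.5) ≈ 6.6946
y* = (k*)^α = 6.6946^0.5 ≈ 2.5874
c* = (1 − s)·y* = (1 − 0.37) × 2.5874 ≈ 1.6301

c* ≈ 1.63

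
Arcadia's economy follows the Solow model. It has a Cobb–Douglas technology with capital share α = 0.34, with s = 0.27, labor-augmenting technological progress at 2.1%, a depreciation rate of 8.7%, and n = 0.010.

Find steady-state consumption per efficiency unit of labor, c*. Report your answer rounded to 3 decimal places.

Steady state requires s·f(k) = (n + g + δ)·k, i.e. s·k^α = (n + g + δ)·k.
Dividing both sides by k: k^(1−α) = s / (n + g + δ).
k^0.66 = 0.27 / (0.010 + 0.021 + 0.087) = 0.27 / 0.118 = 2.2881
k* = 2.2881^(1/0.66) ≈ 3.5048
y* = (k*)^α = 3.5048^0.34 ≈ 1.5317
c* = (1 − s)·y* = (1 − 0.27) × 1.5317 ≈ 1.1181

c* ≈ 1.118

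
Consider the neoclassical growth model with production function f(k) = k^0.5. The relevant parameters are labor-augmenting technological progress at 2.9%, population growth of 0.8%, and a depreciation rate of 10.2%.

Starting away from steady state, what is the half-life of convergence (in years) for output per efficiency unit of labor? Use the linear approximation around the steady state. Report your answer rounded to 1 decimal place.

Near the steady state the convergence rate is λ = (1 − α)(n + g + δ).
λ = (1 − 0.5) × 0.139 = 0.5 × 0.139 = 0.0695
Half-life = ln 2 / λ = 0.6931 / 0.0695 ≈ 9.97 years

half-life ≈ 10.0 years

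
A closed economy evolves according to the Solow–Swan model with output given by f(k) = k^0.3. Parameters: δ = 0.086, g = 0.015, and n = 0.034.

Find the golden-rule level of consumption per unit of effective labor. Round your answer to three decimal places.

c_gold ≈ 0.986

At the golden rule, f'(k) = n + g + δ, so α·k^(α−1) = n + g + δ and k_gold = (α/(n + g + δ))^(1/(1−α)).
k_gold = (0.3/0.135)^(1/0.7) = 2.2222^1.4286 ≈ 3.1291
c_gold = f(k_gold) − (n + g + δ)·k_gold = 1.4081 − 0.135×3.1291 ≈ 0.9857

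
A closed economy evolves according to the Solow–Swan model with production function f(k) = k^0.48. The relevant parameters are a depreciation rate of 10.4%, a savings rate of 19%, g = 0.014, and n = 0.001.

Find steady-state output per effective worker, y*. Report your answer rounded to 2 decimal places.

y* ≈ 1.54

Steady state requires s·f(k) = (n + g + δ)·k, i.e. s·k^α = (n + g + δ)·k.
Dividing both sides by k: k^(1−α) = s / (n + g + δ).
k^0.52 = 0.19 / (0.001 + 0.014 + 0.104) = 0.19 / 0.119 = 1.5966
k* = 1.5966^(1/0.52) ≈ 2.4590
y* = (k*)^α = 2.4590^0.48 ≈ 1.5402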